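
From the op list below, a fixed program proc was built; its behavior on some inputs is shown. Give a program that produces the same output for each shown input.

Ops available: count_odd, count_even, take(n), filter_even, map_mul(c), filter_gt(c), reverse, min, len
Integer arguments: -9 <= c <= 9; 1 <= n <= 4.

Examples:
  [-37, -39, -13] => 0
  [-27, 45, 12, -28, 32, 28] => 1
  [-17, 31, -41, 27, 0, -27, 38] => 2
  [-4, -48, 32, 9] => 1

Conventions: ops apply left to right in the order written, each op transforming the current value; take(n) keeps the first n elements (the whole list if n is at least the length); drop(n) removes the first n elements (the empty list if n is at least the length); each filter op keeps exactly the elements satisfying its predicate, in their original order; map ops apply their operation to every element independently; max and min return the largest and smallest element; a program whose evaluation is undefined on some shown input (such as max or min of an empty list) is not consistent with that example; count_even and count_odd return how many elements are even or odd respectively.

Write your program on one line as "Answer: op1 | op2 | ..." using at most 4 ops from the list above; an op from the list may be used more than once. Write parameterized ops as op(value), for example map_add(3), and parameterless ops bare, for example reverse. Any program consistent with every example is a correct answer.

filter_gt(6) | take(2) | map_mul(7) | count_odd

Check, running the answer program on each example:
  [-37, -39, -13] -> [] -> [] -> [] -> 0
  [-27, 45, 12, -28, 32, 28] -> [45, 12, 32, 28] -> [45, 12] -> [315, 84] -> 1
  [-17, 31, -41, 27, 0, -27, 38] -> [31, 27, 38] -> [31, 27] -> [217, 189] -> 2
  [-4, -48, 32, 9] -> [32, 9] -> [32, 9] -> [224, 63] -> 1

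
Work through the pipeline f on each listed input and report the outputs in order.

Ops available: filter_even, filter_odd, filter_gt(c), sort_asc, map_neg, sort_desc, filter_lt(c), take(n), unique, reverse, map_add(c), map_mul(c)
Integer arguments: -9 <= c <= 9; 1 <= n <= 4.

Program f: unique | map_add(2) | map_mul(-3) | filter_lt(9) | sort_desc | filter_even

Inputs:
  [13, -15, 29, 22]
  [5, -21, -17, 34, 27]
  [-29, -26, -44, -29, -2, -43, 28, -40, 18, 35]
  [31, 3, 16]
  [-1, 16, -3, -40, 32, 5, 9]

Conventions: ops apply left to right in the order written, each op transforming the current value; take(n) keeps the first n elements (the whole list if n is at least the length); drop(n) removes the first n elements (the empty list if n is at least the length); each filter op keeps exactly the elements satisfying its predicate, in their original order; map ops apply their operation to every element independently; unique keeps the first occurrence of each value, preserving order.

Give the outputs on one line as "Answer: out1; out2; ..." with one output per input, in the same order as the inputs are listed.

Execution, op by op:
  [13, -15, 29, 22] -> [13, -15, 29, 22] -> [15, -13, 31, 24] -> [-45, 39, -93, -72] -> [-45, -93, -72] -> [-45, -72, -93] -> [-72]
  [5, -21, -17, 34, 27] -> [5, -21, -17, 34, 27] -> [7, -19, -15, 36, 29] -> [-21, 57, 45, -108, -87] -> [-21, -108, -87] -> [-21, -87, -108] -> [-108]
  [-29, -26, -44, -29, -2, -43, 28, -40, 18, 35] -> [-29, -26, -44, -2, -43, 28, -40, 18, 35] -> [-27, -24, -42, 0, -41, 30, -38, 20, 37] -> [81, 72, 126, 0, 123, -90, 114, -60, -111] -> [0, -90, -60, -111] -> [0, -60, -90, -111] -> [0, -60, -90]
  [31, 3, 16] -> [31, 3, 16] -> [33, 5, 18] -> [-99, -15, -54] -> [-99, -15, -54] -> [-15, -54, -99] -> [-54]
  [-1, 16, -3, -40, 32, 5, 9] -> [-1, 16, -3, -40, 32, 5, 9] -> [1, 18, -1, -38, 34, 7, 11] -> [-3, -54, 3, 114, -102, -21, -33] -> [-3, -54, 3, -102, -21, -33] -> [3, -3, -21, -33, -54, -102] -> [-54, -102]

[-72]; [-108]; [0, -60, -90]; [-54]; [-54, -102]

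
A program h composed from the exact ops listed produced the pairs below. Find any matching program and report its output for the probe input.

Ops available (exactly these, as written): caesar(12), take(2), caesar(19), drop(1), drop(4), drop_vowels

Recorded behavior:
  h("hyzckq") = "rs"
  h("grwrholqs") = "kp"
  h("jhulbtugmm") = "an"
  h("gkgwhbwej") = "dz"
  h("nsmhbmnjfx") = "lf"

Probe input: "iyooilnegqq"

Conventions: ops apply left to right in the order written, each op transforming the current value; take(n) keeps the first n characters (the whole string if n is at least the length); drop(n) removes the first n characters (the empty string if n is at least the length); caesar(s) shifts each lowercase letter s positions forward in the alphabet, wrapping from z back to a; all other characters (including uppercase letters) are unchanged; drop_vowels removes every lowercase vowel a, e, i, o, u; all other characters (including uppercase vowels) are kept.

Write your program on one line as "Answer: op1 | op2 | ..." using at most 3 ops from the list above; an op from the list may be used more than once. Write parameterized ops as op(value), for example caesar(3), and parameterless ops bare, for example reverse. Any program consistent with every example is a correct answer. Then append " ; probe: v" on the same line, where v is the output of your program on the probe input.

drop(1) | caesar(19) | take(2) ; probe: "rh"

Check, running the answer program on each example:
  "hyzckq" -> "yzckq" -> "rsvdj" -> "rs"
  "grwrholqs" -> "rwrholqs" -> "kpkahejl" -> "kp"
  "jhulbtugmm" -> "hulbtugmm" -> "aneumnzff" -> "an"
  "gkgwhbwej" -> "kgwhbwej" -> "dzpaupxc" -> "dz"
  "nsmhbmnjfx" -> "smhbmnjfx" -> "lfaufgcyq" -> "lf"
  probe: "iyooilnegqq" -> "yooilnegqq" -> "rhhbegxzjj" -> "rh"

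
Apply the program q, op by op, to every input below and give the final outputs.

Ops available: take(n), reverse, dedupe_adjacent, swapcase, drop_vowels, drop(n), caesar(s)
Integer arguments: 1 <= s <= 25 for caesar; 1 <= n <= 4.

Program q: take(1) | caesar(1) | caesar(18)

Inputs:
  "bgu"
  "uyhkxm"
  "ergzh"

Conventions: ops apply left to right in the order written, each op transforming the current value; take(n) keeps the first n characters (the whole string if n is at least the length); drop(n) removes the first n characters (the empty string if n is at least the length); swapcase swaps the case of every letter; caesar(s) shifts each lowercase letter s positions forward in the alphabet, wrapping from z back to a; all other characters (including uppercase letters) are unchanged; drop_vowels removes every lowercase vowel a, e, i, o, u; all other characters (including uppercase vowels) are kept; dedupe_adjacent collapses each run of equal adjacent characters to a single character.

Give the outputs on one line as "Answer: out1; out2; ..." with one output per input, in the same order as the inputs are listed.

Execution, op by op:
  "bgu" -> "b" -> "c" -> "u"
  "uyhkxm" -> "u" -> "v" -> "n"
  "ergzh" -> "e" -> "f" -> "x"

"u"; "n"; "x"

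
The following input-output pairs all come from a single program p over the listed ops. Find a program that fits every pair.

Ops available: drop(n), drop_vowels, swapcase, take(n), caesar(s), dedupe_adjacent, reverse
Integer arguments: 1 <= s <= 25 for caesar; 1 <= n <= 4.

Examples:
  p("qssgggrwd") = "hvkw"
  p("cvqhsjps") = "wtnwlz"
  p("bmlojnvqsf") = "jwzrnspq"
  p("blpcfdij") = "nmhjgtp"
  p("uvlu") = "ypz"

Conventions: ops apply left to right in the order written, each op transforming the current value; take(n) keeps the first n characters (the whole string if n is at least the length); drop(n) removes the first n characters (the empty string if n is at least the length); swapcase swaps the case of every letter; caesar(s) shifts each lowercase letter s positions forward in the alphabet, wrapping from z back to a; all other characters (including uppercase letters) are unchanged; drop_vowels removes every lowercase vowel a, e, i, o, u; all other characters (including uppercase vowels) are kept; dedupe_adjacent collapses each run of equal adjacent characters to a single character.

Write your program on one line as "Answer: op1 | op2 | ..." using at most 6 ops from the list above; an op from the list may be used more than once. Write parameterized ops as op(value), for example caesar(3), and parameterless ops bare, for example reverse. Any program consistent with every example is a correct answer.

caesar(4) | drop(1) | drop_vowels | dedupe_adjacent | reverse

Check, running the answer program on each example:
  "qssgggrwd" -> "uwwkkkvah" -> "wwkkkvah" -> "wwkkkvh" -> "wkvh" -> "hvkw"
  "cvqhsjps" -> "gzulwntw" -> "zulwntw" -> "zlwntw" -> "zlwntw" -> "wtnwlz"
  "bmlojnvqsf" -> "fqpsnrzuwj" -> "qpsnrzuwj" -> "qpsnrzwj" -> "qpsnrzwj" -> "jwzrnspq"
  "blpcfdij" -> "fptgjhmn" -> "ptgjhmn" -> "ptgjhmn" -> "ptgjhmn" -> "nmhjgtp"
  "uvlu" -> "yzpy" -> "zpy" -> "zpy" -> "zpy" -> "ypz"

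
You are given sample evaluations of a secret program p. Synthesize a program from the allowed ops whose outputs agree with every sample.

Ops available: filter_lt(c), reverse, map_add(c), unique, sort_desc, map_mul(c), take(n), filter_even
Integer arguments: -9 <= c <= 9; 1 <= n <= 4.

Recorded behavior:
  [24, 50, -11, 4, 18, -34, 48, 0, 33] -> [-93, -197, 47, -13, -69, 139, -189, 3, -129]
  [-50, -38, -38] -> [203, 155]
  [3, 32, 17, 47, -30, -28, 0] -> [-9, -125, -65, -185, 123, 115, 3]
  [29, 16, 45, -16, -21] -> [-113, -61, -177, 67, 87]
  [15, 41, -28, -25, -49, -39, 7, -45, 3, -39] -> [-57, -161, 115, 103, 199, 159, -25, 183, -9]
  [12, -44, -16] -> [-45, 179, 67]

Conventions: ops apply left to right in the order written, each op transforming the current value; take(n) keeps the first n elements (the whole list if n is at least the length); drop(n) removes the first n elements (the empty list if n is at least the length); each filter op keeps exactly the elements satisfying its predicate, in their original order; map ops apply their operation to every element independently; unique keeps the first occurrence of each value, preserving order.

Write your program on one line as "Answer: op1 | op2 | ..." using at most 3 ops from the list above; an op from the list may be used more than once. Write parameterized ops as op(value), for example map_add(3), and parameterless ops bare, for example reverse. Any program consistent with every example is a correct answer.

map_mul(-4) | unique | map_add(3)

Check, running the answer program on each example:
  [24, 50, -11, 4, 18, -34, 48, 0, 33] -> [-96, -200, 44, -16, -72, 136, -192, 0, -132] -> [-96, -200, 44, -16, -72, 136, -192, 0, -132] -> [-93, -197, 47, -13, -69, 139, -189, 3, -129]
  [-50, -38, -38] -> [200, 152, 152] -> [200, 152] -> [203, 155]
  [3, 32, 17, 47, -30, -28, 0] -> [-12, -128, -68, -188, 120, 112, 0] -> [-12, -128, -68, -188, 120, 112, 0] -> [-9, -125, -65, -185, 123, 115, 3]
  [29, 16, 45, -16, -21] -> [-116, -64, -180, 64, 84] -> [-116, -64, -180, 64, 84] -> [-113, -61, -177, 67, 87]
  [15, 41, -28, -25, -49, -39, 7, -45, 3, -39] -> [-60, -164, 112, 100, 196, 156, -28, 180, -12, 156] -> [-60, -164, 112, 100, 196, 156, -28, 180, -12] -> [-57, -161, 115, 103, 199, 159, -25, 183, -9]
  [12, -44, -16] -> [-48, 176, 64] -> [-48, 176, 64] -> [-45, 179, 67]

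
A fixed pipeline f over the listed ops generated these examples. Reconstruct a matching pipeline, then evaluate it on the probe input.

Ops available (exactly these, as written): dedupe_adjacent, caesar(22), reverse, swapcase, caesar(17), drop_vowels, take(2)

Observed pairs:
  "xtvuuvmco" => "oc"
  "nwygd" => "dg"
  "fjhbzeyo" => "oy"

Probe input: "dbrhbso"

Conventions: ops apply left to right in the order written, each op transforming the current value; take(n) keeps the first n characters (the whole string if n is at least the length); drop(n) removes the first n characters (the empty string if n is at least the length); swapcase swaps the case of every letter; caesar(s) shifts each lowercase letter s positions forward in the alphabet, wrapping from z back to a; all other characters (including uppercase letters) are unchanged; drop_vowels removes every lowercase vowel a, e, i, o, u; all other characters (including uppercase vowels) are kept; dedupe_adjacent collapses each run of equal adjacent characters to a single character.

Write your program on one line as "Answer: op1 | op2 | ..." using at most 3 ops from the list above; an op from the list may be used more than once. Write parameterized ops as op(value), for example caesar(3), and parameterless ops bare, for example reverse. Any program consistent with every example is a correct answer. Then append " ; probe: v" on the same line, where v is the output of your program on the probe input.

reverse | dedupe_adjacent | take(2) ; probe: "os"

Check, running the answer program on each example:
  "xtvuuvmco" -> "ocmvuuvtx" -> "ocmvuvtx" -> "oc"
  "nwygd" -> "dgywn" -> "dgywn" -> "dg"
  "fjhbzeyo" -> "oyezbhjf" -> "oyezbhjf" -> "oy"
  probe: "dbrhbso" -> "osbhrbd" -> "osbhrbd" -> "os"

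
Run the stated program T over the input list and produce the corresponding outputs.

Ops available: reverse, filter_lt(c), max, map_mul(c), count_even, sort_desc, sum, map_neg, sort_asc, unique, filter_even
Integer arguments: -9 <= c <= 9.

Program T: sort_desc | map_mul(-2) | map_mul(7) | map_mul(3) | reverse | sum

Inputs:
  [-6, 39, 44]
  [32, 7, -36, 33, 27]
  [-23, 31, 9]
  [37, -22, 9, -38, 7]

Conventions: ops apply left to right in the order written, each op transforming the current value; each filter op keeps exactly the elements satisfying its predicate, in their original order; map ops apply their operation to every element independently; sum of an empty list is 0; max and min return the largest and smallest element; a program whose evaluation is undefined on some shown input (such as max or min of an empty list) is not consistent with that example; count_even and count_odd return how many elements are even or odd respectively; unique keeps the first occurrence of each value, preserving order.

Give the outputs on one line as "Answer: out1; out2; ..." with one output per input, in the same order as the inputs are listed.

-3234; -2646; -714; 294

Execution, op by op:
  [-6, 39, 44] -> [44, 39, -6] -> [-88, -78, 12] -> [-616, -546, 84] -> [-1848, -1638, 252] -> [252, -1638, -1848] -> -3234
  [32, 7, -36, 33, 27] -> [33, 32, 27, 7, -36] -> [-66, -64, -54, -14, 72] -> [-462, -448, -378, -98, 504] -> [-1386, -1344, -1134, -294, 1512] -> [1512, -294, -1134, -1344, -1386] -> -2646
  [-23, 31, 9] -> [31, 9, -23] -> [-62, -18, 46] -> [-434, -126, 322] -> [-1302, -378, 966] -> [966, -378, -1302] -> -714
  [37, -22, 9, -38, 7] -> [37, 9, 7, -22, -38] -> [-74, -18, -14, 44, 76] -> [-518, -126, -98, 308, 532] -> [-1554, -378, -294, 924, 1596] -> [1596, 924, -294, -378, -1554] -> 294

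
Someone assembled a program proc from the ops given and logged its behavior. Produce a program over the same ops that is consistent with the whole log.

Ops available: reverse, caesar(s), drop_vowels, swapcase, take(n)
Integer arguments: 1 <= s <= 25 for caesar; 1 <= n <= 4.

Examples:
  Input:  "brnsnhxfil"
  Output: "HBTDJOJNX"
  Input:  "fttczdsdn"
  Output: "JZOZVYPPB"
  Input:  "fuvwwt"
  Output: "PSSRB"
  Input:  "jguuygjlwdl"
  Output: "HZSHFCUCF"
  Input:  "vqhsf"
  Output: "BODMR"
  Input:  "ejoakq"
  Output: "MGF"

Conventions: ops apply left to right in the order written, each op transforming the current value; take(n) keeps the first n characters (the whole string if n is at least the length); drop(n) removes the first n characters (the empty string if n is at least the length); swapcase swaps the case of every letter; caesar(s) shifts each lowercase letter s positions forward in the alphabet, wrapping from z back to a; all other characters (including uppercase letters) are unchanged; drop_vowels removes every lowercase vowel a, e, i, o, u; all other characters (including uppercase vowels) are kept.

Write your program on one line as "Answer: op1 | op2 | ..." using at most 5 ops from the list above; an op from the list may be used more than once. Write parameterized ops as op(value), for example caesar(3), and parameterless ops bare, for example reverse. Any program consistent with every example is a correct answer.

drop_vowels | reverse | caesar(22) | swapcase

Check, running the answer program on each example:
  "brnsnhxfil" -> "brnsnhxfl" -> "lfxhnsnrb" -> "hbtdjojnx" -> "HBTDJOJNX"
  "fttczdsdn" -> "fttczdsdn" -> "ndsdzcttf" -> "jzozvyppb" -> "JZOZVYPPB"
  "fuvwwt" -> "fvwwt" -> "twwvf" -> "pssrb" -> "PSSRB"
  "jguuygjlwdl" -> "jgygjlwdl" -> "ldwljgygj" -> "hzshfcucf" -> "HZSHFCUCF"
  "vqhsf" -> "vqhsf" -> "fshqv" -> "bodmr" -> "BODMR"
  "ejoakq" -> "jkq" -> "qkj" -> "mgf" -> "MGF"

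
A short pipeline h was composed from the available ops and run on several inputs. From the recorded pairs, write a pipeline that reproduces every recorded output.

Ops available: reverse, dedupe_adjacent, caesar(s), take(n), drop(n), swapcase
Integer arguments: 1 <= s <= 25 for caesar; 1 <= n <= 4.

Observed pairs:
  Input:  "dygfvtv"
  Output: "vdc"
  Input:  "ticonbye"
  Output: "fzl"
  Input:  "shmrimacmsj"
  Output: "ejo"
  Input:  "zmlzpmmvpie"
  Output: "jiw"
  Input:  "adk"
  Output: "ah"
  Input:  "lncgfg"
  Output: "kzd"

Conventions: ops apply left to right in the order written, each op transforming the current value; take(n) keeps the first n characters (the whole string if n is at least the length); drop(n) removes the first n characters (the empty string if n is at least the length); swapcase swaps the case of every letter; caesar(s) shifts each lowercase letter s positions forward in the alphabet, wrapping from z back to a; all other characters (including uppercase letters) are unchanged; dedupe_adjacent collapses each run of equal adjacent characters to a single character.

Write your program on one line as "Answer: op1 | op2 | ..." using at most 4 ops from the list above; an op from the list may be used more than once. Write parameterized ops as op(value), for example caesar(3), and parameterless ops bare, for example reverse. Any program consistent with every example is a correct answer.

take(4) | drop(1) | caesar(3) | caesar(20)

Check, running the answer program on each example:
  "dygfvtv" -> "dygf" -> "ygf" -> "bji" -> "vdc"
  "ticonbye" -> "tico" -> "ico" -> "lfr" -> "fzl"
  "shmrimacmsj" -> "shmr" -> "hmr" -> "kpu" -> "ejo"
  "zmlzpmmvpie" -> "zmlz" -> "mlz" -> "poc" -> "jiw"
  "adk" -> "adk" -> "dk" -> "gn" -> "ah"
  "lncgfg" -> "lncg" -> "ncg" -> "qfj" -> "kzd"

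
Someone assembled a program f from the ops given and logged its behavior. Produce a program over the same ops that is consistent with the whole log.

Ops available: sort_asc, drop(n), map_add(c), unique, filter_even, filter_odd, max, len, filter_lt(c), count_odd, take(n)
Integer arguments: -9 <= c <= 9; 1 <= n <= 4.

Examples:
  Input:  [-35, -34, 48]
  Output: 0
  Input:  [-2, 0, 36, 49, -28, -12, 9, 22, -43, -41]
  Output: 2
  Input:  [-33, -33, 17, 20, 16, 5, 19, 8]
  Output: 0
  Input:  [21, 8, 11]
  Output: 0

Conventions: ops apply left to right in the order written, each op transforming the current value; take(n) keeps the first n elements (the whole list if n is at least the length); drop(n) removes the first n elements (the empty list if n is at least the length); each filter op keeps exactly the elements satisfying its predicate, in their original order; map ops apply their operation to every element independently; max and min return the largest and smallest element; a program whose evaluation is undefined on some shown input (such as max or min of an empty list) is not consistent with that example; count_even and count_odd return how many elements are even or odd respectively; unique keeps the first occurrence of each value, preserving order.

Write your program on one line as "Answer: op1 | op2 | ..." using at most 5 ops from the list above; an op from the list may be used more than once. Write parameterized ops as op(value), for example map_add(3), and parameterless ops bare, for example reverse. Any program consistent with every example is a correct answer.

filter_lt(2) | drop(2) | filter_even | map_add(1) | count_odd

Check, running the answer program on each example:
  [-35, -34, 48] -> [-35, -34] -> [] -> [] -> [] -> 0
  [-2, 0, 36, 49, -28, -12, 9, 22, -43, -41] -> [-2, 0, -28, -12, -43, -41] -> [-28, -12, -43, -41] -> [-28, -12] -> [-27, -11] -> 2
  [-33, -33, 17, 20, 16, 5, 19, 8] -> [-33, -33] -> [] -> [] -> [] -> 0
  [21, 8, 11] -> [] -> [] -> [] -> [] -> 0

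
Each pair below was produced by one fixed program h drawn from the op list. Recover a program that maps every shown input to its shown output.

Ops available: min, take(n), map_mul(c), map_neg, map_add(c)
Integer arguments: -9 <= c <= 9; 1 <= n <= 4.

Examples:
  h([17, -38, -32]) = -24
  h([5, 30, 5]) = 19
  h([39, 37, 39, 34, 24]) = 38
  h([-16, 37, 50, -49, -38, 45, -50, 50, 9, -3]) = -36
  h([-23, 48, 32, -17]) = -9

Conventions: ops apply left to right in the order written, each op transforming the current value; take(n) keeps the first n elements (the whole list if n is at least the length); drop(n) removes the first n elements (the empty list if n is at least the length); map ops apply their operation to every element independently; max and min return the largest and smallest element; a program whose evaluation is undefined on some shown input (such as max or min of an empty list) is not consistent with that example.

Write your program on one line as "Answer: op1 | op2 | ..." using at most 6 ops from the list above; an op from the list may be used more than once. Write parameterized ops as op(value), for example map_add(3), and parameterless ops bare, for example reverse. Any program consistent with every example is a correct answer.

map_neg | map_add(-7) | map_neg | map_add(7) | min

Check, running the answer program on each example:
  [17, -38, -32] -> [-17, 38, 32] -> [-24, 31, 25] -> [24, -31, -25] -> [31, -24, -18] -> -24
  [5, 30, 5] -> [-5, -30, -5] -> [-12, -37, -12] -> [12, 37, 12] -> [19, 44, 19] -> 19
  [39, 37, 39, 34, 24] -> [-39, -37, -39, -34, -24] -> [-46, -44, -46, -41, -31] -> [46, 44, 46, 41, 31] -> [53, 51, 53, 48, 38] -> 38
  [-16, 37, 50, -49, -38, 45, -50, 50, 9, -3] -> [16, -37, -50, 49, 38, -45, 50, -50, -9, 3] -> [9, -44, -57, 42, 31, -52, 43, -57, -16, -4] -> [-9, 44, 57, -42, -31, 52, -43, 57, 16, 4] -> [-2, 51, 64, -35, -24, 59, -36, 64, 23, 11] -> -36
  [-23, 48, 32, -17] -> [23, -48, -32, 17] -> [16, -55, -39, 10] -> [-16, 55, 39, -10] -> [-9, 62, 46, -3] -> -9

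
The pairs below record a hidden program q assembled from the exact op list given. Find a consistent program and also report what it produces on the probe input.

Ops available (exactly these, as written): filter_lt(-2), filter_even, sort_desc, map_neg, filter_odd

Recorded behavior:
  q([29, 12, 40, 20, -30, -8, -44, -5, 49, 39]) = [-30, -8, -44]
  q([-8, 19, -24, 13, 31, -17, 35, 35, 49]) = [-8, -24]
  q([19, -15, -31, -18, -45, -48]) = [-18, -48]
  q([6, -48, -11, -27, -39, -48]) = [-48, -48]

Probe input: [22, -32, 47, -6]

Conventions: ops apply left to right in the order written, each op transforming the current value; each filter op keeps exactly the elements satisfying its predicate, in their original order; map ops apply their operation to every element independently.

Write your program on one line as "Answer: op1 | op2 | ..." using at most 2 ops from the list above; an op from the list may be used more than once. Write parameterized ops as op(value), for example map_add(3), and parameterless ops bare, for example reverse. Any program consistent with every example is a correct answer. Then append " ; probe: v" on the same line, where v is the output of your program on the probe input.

filter_lt(-2) | filter_even ; probe: [-32, -6]

Check, running the answer program on each example:
  [29, 12, 40, 20, -30, -8, -44, -5, 49, 39] -> [-30, -8, -44, -5] -> [-30, -8, -44]
  [-8, 19, -24, 13, 31, -17, 35, 35, 49] -> [-8, -24, -17] -> [-8, -24]
  [19, -15, -31, -18, -45, -48] -> [-15, -31, -18, -45, -48] -> [-18, -48]
  [6, -48, -11, -27, -39, -48] -> [-48, -11, -27, -39, -48] -> [-48, -48]
  probe: [22, -32, 47, -6] -> [-32, -6] -> [-32, -6]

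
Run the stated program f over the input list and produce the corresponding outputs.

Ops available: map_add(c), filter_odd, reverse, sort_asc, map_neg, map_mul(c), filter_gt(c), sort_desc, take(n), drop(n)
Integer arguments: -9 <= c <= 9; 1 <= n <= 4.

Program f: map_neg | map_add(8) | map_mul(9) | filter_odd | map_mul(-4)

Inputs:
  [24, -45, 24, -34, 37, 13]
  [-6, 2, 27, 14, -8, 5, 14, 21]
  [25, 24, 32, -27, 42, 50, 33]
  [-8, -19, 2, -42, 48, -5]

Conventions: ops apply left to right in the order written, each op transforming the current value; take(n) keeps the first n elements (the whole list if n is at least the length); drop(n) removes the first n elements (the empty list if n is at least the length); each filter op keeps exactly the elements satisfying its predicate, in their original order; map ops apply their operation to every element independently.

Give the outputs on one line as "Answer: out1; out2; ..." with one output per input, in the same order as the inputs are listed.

[-1908, 1044, 180]; [684, -108, 468]; [612, -1260, 900]; [-972, -468]

Execution, op by op:
  [24, -45, 24, -34, 37, 13] -> [-24, 45, -24, 34, -37, -13] -> [-16, 53, -16, 42, -29, -5] -> [-144, 477, -144, 378, -261, -45] -> [477, -261, -45] -> [-1908, 1044, 180]
  [-6, 2, 27, 14, -8, 5, 14, 21] -> [6, -2, -27, -14, 8, -5, -14, -21] -> [14, 6, -19, -6, 16, 3, -6, -13] -> [126, 54, -171, -54, 144, 27, -54, -117] -> [-171, 27, -117] -> [684, -108, 468]
  [25, 24, 32, -27, 42, 50, 33] -> [-25, -24, -32, 27, -42, -50, -33] -> [-17, -16, -24, 35, -34, -42, -25] -> [-153, -144, -216, 315, -306, -378, -225] -> [-153, 315, -225] -> [612, -1260, 900]
  [-8, -19, 2, -42, 48, -5] -> [8, 19, -2, 42, -48, 5] -> [16, 27, 6, 50, -40, 13] -> [144, 243, 54, 450, -360, 117] -> [243, 117] -> [-972, -468]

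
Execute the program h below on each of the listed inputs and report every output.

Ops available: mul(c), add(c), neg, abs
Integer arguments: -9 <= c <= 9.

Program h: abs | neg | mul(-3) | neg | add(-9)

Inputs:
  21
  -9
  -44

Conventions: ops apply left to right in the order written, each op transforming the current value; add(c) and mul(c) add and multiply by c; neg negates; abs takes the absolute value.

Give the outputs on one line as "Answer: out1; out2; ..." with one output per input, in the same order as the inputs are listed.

-72; -36; -141

Execution, op by op:
  21 -> 21 -> -21 -> 63 -> -63 -> -72
  -9 -> 9 -> -9 -> 27 -> -27 -> -36
  -44 -> 44 -> -44 -> 132 -> -132 -> -141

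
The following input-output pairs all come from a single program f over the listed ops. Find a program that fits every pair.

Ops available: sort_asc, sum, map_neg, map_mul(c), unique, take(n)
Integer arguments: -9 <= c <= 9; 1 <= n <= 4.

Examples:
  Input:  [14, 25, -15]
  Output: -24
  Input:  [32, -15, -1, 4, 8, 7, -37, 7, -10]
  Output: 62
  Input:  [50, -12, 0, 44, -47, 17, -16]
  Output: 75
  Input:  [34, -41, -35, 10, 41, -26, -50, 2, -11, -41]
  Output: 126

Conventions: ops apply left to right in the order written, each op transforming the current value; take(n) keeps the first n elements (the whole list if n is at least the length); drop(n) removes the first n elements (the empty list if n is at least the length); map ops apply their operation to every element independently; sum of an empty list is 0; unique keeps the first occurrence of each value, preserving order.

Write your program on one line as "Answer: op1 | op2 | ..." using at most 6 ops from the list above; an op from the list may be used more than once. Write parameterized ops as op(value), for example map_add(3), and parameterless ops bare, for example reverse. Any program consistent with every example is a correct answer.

unique | sort_asc | take(3) | map_neg | sum

Check, running the answer program on each example:
  [14, 25, -15] -> [14, 25, -15] -> [-15, 14, 25] -> [-15, 14, 25] -> [15, -14, -25] -> -24
  [32, -15, -1, 4, 8, 7, -37, 7, -10] -> [32, -15, -1, 4, 8, 7, -37, -10] -> [-37, -15, -10, -1, 4, 7, 8, 32] -> [-37, -15, -10] -> [37, 15, 10] -> 62
  [50, -12, 0, 44, -47, 17, -16] -> [50, -12, 0, 44, -47, 17, -16] -> [-47, -16, -12, 0, 17, 44, 50] -> [-47, -16, -12] -> [47, 16, 12] -> 75
  [34, -41, -35, 10, 41, -26, -50, 2, -11, -41] -> [34, -41, -35, 10, 41, -26, -50, 2, -11] -> [-50, -41, -35, -26, -11, 2, 10, 34, 41] -> [-50, -41, -35] -> [50, 41, 35] -> 126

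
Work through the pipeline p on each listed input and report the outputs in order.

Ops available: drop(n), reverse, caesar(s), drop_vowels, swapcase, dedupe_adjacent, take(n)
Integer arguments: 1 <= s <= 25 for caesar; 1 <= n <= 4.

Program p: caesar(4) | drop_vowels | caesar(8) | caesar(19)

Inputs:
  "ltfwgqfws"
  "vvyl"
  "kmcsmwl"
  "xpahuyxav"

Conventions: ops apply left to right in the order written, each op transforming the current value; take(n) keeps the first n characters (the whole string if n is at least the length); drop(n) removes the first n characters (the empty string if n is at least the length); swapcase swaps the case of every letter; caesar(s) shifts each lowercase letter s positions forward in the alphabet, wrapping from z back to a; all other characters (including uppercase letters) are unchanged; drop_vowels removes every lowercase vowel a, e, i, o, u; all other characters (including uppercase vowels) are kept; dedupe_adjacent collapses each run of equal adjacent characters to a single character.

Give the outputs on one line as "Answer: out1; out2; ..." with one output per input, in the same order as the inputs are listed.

"qyklkx"; "aadq"; "rhxrq"; "cumzdca"

Execution, op by op:
  "ltfwgqfws" -> "pxjakujaw" -> "pxjkjw" -> "xfrsre" -> "qyklkx"
  "vvyl" -> "zzcp" -> "zzcp" -> "hhkx" -> "aadq"
  "kmcsmwl" -> "oqgwqap" -> "qgwqp" -> "yoeyx" -> "rhxrq"
  "xpahuyxav" -> "btelycbez" -> "btlycbz" -> "jbtgkjh" -> "cumzdca"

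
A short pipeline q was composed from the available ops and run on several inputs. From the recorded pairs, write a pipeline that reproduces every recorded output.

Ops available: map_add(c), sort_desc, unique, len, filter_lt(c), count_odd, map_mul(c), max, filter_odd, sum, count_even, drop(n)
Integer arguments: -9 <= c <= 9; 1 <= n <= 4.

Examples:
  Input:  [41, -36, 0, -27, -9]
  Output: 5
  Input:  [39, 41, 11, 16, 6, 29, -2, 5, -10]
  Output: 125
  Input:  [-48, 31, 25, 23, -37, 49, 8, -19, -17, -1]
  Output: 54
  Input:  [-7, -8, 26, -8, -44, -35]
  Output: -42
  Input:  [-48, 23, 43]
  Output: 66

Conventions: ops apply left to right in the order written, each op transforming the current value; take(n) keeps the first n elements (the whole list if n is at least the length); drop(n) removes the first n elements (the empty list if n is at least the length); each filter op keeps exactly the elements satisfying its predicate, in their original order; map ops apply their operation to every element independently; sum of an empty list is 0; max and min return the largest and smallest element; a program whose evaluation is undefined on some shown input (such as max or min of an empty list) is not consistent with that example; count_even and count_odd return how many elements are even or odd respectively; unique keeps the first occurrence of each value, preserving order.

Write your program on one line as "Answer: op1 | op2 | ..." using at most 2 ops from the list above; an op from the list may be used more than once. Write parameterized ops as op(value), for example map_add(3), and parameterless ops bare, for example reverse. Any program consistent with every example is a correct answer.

filter_odd | sum

Check, running the answer program on each example:
  [41, -36, 0, -27, -9] -> [41, -27, -9] -> 5
  [39, 41, 11, 16, 6, 29, -2, 5, -10] -> [39, 41, 11, 29, 5] -> 125
  [-48, 31, 25, 23, -37, 49, 8, -19, -17, -1] -> [31, 25, 23, -37, 49, -19, -17, -1] -> 54
  [-7, -8, 26, -8, -44, -35] -> [-7, -35] -> -42
  [-48, 23, 43] -> [23, 43] -> 66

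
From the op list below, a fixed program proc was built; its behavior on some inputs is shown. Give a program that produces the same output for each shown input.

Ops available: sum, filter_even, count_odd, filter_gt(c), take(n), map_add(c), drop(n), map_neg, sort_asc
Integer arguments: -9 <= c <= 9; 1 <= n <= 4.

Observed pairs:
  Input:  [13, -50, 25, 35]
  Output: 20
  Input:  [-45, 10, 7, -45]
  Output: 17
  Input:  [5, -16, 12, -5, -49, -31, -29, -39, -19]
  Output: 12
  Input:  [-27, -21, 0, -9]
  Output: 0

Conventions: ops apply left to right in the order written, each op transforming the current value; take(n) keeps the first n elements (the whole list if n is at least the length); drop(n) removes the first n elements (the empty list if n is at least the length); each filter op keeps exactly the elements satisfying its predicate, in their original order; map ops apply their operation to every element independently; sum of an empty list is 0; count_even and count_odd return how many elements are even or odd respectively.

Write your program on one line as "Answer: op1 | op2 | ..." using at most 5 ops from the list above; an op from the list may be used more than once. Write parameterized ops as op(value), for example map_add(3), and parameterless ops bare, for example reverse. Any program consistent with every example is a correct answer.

filter_gt(0) | take(1) | map_add(7) | sum

Check, running the answer program on each example:
  [13, -50, 25, 35] -> [13, 25, 35] -> [13] -> [20] -> 20
  [-45, 10, 7, -45] -> [10, 7] -> [10] -> [17] -> 17
  [5, -16, 12, -5, -49, -31, -29, -39, -19] -> [5, 12] -> [5] -> [12] -> 12
  [-27, -21, 0, -9] -> [] -> [] -> [] -> 0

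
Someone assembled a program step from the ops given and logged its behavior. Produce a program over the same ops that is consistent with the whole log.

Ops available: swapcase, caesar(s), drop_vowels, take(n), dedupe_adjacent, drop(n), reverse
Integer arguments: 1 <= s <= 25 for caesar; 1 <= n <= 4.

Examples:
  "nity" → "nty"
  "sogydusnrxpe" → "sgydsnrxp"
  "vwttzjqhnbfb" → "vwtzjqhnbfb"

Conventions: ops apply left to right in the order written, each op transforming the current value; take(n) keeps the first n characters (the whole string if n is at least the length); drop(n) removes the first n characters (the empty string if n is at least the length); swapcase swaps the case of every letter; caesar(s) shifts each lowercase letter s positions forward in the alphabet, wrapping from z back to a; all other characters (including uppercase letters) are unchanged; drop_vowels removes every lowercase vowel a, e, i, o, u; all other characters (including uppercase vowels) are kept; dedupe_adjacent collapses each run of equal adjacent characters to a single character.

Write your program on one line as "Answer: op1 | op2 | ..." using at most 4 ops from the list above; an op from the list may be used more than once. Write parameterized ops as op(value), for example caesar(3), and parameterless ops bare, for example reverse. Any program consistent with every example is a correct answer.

drop_vowels | swapcase | dedupe_adjacent | swapcase

Check, running the answer program on each example:
  "nity" -> "nty" -> "NTY" -> "NTY" -> "nty"
  "sogydusnrxpe" -> "sgydsnrxp" -> "SGYDSNRXP" -> "SGYDSNRXP" -> "sgydsnrxp"
  "vwttzjqhnbfb" -> "vwttzjqhnbfb" -> "VWTTZJQHNBFB" -> "VWTZJQHNBFB" -> "vwtzjqhnbfb"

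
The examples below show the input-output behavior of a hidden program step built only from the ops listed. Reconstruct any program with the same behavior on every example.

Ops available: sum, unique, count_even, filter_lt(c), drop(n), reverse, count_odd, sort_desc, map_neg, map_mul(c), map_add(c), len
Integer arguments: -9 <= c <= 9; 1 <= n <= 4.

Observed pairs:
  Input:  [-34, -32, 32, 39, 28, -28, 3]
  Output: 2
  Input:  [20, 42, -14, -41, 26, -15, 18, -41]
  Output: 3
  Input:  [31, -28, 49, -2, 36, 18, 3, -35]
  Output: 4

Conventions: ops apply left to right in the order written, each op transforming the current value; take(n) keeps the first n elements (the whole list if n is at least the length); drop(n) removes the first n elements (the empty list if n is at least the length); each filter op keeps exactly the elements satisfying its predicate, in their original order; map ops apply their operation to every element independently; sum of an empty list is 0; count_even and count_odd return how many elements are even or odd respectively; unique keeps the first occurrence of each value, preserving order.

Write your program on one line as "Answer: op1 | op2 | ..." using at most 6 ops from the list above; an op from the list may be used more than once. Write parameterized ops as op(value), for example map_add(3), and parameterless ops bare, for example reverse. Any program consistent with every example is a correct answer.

sort_desc | map_neg | map_add(-7) | reverse | count_even

Check, running the answer program on each example:
  [-34, -32, 32, 39, 28, -28, 3] -> [39, 32, 28, 3, -28, -32, -34] -> [-39, -32, -28, -3, 28, 32, 34] -> [-46, -39, -35, -10, 21, 25, 27] -> [27, 25, 21, -10, -35, -39, -46] -> 2
  [20, 42, -14, -41, 26, -15, 18, -41] -> [42, 26, 20, 18, -14, -15, -41, -41] -> [-42, -26, -20, -18, 14, 15, 41, 41] -> [-49, -33, -27, -25, 7, 8, 34, 34] -> [34, 34, 8, 7, -25, -27, -33, -49] -> 3
  [31, -28, 49, -2, 36, 18, 3, -35] -> [49, 36, 31, 18, 3, -2, -28, -35] -> [-49, -36, -31, -18, -3, 2, 28, 35] -> [-56, -43, -38, -25, -10, -5, 21, 28] -> [28, 21, -5, -10, -25, -38, -43, -56] -> 4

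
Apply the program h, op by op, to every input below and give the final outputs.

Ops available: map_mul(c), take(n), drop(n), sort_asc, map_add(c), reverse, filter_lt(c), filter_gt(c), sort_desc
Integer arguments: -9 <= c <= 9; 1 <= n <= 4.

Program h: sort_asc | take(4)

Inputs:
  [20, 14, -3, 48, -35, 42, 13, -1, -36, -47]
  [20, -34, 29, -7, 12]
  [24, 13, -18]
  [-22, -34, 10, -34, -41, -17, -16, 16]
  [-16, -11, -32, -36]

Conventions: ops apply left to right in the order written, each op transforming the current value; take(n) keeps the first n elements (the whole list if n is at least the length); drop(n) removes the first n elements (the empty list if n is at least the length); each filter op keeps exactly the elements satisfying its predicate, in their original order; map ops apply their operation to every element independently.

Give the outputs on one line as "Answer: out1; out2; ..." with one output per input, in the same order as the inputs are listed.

[-47, -36, -35, -3]; [-34, -7, 12, 20]; [-18, 13, 24]; [-41, -34, -34, -22]; [-36, -32, -16, -11]

Execution, op by op:
  [20, 14, -3, 48, -35, 42, 13, -1, -36, -47] -> [-47, -36, -35, -3, -1, 13, 14, 20, 42, 48] -> [-47, -36, -35, -3]
  [20, -34, 29, -7, 12] -> [-34, -7, 12, 20, 29] -> [-34, -7, 12, 20]
  [24, 13, -18] -> [-18, 13, 24] -> [-18, 13, 24]
  [-22, -34, 10, -34, -41, -17, -16, 16] -> [-41, -34, -34, -22, -17, -16, 10, 16] -> [-41, -34, -34, -22]
  [-16, -11, -32, -36] -> [-36, -32, -16, -11] -> [-36, -32, -16, -11]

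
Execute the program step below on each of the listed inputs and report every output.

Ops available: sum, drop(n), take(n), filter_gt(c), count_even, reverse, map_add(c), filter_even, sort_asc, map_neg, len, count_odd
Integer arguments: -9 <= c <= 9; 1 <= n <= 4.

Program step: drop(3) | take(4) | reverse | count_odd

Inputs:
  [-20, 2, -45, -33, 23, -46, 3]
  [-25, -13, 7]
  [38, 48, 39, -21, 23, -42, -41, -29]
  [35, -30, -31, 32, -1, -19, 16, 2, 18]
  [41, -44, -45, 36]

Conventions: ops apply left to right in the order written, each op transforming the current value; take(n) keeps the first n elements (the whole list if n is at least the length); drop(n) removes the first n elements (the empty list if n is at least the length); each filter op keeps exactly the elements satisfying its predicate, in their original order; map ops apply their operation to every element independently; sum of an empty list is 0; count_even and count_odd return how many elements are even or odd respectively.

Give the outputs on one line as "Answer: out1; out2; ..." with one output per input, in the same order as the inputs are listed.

3; 0; 3; 2; 0

Execution, op by op:
  [-20, 2, -45, -33, 23, -46, 3] -> [-33, 23, -46, 3] -> [-33, 23, -46, 3] -> [3, -46, 23, -33] -> 3
  [-25, -13, 7] -> [] -> [] -> [] -> 0
  [38, 48, 39, -21, 23, -42, -41, -29] -> [-21, 23, -42, -41, -29] -> [-21, 23, -42, -41] -> [-41, -42, 23, -21] -> 3
  [35, -30, -31, 32, -1, -19, 16, 2, 18] -> [32, -1, -19, 16, 2, 18] -> [32, -1, -19, 16] -> [16, -19, -1, 32] -> 2
  [41, -44, -45, 36] -> [36] -> [36] -> [36] -> 0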